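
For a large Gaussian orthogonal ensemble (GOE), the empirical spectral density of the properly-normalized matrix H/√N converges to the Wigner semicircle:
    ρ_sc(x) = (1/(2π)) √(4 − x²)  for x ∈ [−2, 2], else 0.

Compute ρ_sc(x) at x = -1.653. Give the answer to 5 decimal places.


ρ_sc(x) = (1/(2π)) √(4 − x²). With x = -1.653:
  4 − x² = 4 − (-1.653)² = 4 − 2.732409 = 1.267591.
  √(4 − x²) = 1.125873.
  1/(2π) = 0.159155.
  ρ_sc(-1.653) = 0.159155 · 1.125873 = 0.179188.

Rounded to 5 decimal places: ρ_sc(-1.653) ≈ 0.17919.


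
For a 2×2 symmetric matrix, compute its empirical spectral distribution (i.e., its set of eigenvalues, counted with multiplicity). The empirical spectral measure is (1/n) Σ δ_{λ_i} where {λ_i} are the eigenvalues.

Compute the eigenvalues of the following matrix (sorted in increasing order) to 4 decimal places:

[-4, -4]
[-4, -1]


Since M is real symmetric, both eigenvalues are real; they are the roots of det(λI − M) = λ² − (tr M) λ + det M.
tr M = -4 + (-1) = -5.
det M = (-4)·(-1) − (-4)² = 4 − 16 = -12.
Characteristic polynomial: λ² + 5λ − 12 = 0.
Discriminant Δ = (tr M)² − 4·det M = 25 − (-48) = 73; √Δ = 8.544004.
λ = (tr M ± √Δ)/2 = (-5 ± 8.544004)/2, giving (tr M − √Δ)/2 = -6.7720 and (tr M + √Δ)/2 = 1.7720.

Eigenvalues sorted in increasing order: [-6.7720, 1.7720].


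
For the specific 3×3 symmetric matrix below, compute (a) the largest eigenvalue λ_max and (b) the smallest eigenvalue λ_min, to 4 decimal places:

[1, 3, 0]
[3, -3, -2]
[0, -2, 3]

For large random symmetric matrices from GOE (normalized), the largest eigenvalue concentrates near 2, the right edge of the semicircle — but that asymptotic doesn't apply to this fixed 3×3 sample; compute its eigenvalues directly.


Since M is real symmetric, all three eigenvalues are real; they are the roots of det(λI − M) = λ³ − (tr M) λ² + s λ − det M, where s is the sum of the principal 2×2 minors.
tr M = 1 + (-3) + 3 = 1.
s = (1·(-3) − 3²) + (1·3 − 0²) + ((-3)·3 − (-2)²) = -12 + 3 + (-13) = -22.
det M (expand along row 1) = 1·(-13) − 3·9 + 0·(-6) = -40.
Characteristic polynomial: λ³ − λ² − 22λ + 40 = 0.
Substitute λ = y + (tr M)/3 = y + 0.333333 to remove the quadratic term: y³ + p·y + q = 0 with p = s − (tr M)²/3 = -22.333333 and q = −2(tr M)³/27 + (tr M)·s/3 − det M = 32.592593.
Three real roots ⇒ use the trigonometric (Viète) form: r = 2√(−p/3) = 5.456902, φ = arccos(3q/(p·r)) = arccos(-0.802307) = 2.501946 rad.
y_k = r·cos(φ/3 − 2πk/3) for k = 0, 1, 2 gives y = 3.666667, 1.666667, -5.333333.
λ_k = y_k + 0.333333 gives λ = 4.0000, 2.0000, -5.0000 (check: the sum is 1.0000 = tr M).

Hence λ_max = 4.0000 and λ_min = -5.0000.


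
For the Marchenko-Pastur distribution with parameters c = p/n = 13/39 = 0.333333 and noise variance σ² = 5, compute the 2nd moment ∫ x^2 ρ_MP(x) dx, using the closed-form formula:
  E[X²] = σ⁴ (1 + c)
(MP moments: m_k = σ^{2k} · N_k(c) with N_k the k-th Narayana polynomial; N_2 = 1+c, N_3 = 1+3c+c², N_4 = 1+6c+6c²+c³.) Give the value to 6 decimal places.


E[X²] = σ⁴ (1 + c) (second MP moment). With σ² = 5 (so σ⁴ = 25) and c = 13/39 = 0.333333: E[X²] = 25 · (1 + 0.333333) = 25 · 1.333333.

So E[X^2] = 33.333333.


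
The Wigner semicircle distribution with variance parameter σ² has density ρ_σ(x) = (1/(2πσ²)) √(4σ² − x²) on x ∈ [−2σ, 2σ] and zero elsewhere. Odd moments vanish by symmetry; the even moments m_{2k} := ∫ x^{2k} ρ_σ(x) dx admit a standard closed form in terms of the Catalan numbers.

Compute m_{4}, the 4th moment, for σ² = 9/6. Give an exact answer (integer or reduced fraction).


By the scaled semicircle moment identity, m_{2k} = σ^{2k} · C_k with k = 2.
C_2 = (1/(k+1)) · C(2k, k) = (1/3) · C(4, 2) = (1/3) · 6 = 2.
σ^{2k} = (σ²)^k = (9/6)^2 = 9/4.

Therefore m_{4} = σ^{4} · C_2 = (9/4) · 2 = 9/2.


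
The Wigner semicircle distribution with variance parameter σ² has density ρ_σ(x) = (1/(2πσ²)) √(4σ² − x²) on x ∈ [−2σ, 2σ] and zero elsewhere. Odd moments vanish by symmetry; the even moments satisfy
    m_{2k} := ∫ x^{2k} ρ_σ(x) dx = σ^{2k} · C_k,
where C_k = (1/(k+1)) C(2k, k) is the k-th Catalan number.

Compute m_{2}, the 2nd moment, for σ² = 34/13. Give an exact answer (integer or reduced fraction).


By the scaled semicircle moment identity, m_{2k} = σ^{2k} · C_k with k = 1.
C_1 = (1/(k+1)) · C(2k, k) = (1/2) · C(2, 1) = (1/2) · 2 = 1.
σ^{2k} = (σ²)^k = (34/13)^1 = 34/13.

Therefore m_{2} = σ^{2} · C_1 = (34/13) · 1 = 34/13.


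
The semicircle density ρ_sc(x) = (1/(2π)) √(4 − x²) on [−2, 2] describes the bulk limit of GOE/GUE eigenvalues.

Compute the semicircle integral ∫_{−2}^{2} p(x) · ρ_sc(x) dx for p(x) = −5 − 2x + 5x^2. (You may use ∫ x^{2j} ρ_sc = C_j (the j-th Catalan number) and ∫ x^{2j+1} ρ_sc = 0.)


Write p(x) = Σ a_i x^i, split into monomials and integrate each against ρ_sc separately.
Using ∫ x^{2j} ρ_sc = C_j = (1/(j+1)) C(2j, j) (Catalan numbers) and ∫ x^{2j+1} ρ_sc = 0 (odd monomials vanish by symmetry):
  i = 0 (even): a_0 · C_{0} = -5 · 1 = -5
  i = 1 (odd): ∫ x^1 ρ_sc = 0 (vanishes)
  i = 2 (even): a_2 · C_{1} = 5 · 1 = 5

Summing the contributions: ∫_{−2}^{2} p(x) ρ_sc(x) dx = (-5) + 5 = 0.


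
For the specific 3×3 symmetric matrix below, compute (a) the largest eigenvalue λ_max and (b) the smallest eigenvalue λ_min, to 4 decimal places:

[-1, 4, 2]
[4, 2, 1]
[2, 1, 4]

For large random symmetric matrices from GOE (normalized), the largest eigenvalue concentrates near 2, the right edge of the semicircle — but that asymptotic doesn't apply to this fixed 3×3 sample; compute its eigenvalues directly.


Since M is real symmetric, all three eigenvalues are real; they are the roots of det(λI − M) = λ³ − (tr M) λ² + s λ − det M, where s is the sum of the principal 2×2 minors.
tr M = -1 + 2 + 4 = 5.
s = ((-1)·2 − 4²) + ((-1)·4 − 2²) + (2·4 − 1²) = -18 + (-8) + 7 = -19.
det M (expand along row 1) = (-1)·7 − 4·14 + 2·0 = -63.
Characteristic polynomial: λ³ − 5λ² − 19λ + 63 = 0.
Substitute λ = y + (tr M)/3 = y + 1.666667 to remove the quadratic term: y³ + p·y + q = 0 with p = s − (tr M)²/3 = -27.333333 and q = −2(tr M)³/27 + (tr M)·s/3 − det M = 22.074074.
Three real roots ⇒ use the trigonometric (Viète) form: r = 2√(−p/3) = 6.036923, φ = arccos(3q/(p·r)) = arccos(-0.401324) = 1.983759 rad.
y_k = r·cos(φ/3 − 2πk/3) for k = 0, 1, 2 gives y = 4.764482, 0.828385, -5.592867.
λ_k = y_k + 1.666667 gives λ = 6.4311, 2.4951, -3.9262 (check: the sum is 5.0000 = tr M).

Hence λ_max = 6.4311 and λ_min = -3.9262.


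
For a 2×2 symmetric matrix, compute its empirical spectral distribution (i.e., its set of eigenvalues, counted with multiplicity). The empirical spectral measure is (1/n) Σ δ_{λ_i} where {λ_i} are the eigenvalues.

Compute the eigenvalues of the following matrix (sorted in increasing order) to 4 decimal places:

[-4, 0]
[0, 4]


Since M is real symmetric, both eigenvalues are real; they are the roots of det(λI − M) = λ² − (tr M) λ + det M.
tr M = -4 + 4 = 0.
det M = (-4)·4 − 0² = -16 − 0 = -16.
Characteristic polynomial: λ² − 16 = 0.
Discriminant Δ = (tr M)² − 4·det M = 0 − (-64) = 64; √Δ = 8.000000.
λ = (tr M ± √Δ)/2 = (0 ± 8.000000)/2, giving (tr M − √Δ)/2 = -4.0000 and (tr M + √Δ)/2 = 4.0000.

Eigenvalues sorted in increasing order: [-4.0000, 4.0000].


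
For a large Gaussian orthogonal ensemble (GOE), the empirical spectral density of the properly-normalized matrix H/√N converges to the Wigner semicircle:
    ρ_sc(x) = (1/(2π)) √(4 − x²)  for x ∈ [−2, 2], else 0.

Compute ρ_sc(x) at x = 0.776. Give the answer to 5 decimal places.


ρ_sc(x) = (1/(2π)) √(4 − x²). With x = 0.776:
  4 − x² = 4 − (0.776)² = 4 − 0.602176 = 3.397824.
  √(4 − x²) = 1.843319.
  1/(2π) = 0.159155.
  ρ_sc(0.776) = 0.159155 · 1.843319 = 0.293373.

Rounded to 5 decimal places: ρ_sc(0.776) ≈ 0.29337.


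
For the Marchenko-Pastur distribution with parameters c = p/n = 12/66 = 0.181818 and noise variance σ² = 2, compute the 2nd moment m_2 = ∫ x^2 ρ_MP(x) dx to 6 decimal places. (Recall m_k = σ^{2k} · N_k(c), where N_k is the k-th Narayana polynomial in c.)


E[X²] = σ⁴ (1 + c) (second MP moment). With σ² = 2 (so σ⁴ = 4) and c = 12/66 = 0.181818: E[X²] = 4 · (1 + 0.181818) = 4 · 1.181818.

So E[X^2] = 4.727273.


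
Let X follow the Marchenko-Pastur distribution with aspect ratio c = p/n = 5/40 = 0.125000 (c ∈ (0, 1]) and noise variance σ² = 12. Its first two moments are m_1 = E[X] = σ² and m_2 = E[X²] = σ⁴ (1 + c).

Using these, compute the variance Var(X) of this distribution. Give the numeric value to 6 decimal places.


m_1 = E[X] = σ² = 12, so m_1² = 144.
m_2 = E[X²] = σ⁴ (1 + c) = 144 · (1 + 0.125000) = 144 · 1.125000 = 162.000000.
(Note m_2 − m_1² simplifies to c · σ⁴ = 0.125000 · 144.)

Var(X) = m_2 − m_1² = 162.000000 − 144 = 18.000000.


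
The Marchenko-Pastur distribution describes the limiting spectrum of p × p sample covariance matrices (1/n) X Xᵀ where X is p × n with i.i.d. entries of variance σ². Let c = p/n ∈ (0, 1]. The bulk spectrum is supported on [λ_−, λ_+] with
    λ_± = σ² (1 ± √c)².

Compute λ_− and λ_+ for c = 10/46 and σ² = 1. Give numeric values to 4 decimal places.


c = 10/46 = 0.217391; √c = 0.466252.
λ_− = σ² (1 − √c)² = 1 · (1 − 0.466252)² = 1 · (0.533748)² = 0.284886.
λ_+ = σ² (1 + √c)² = 1 · (1 + 0.466252)² = 1 · (1.466252)² = 2.149896.

Rounded to 4 decimal places: λ_− ≈ 0.2849, λ_+ ≈ 2.1499.


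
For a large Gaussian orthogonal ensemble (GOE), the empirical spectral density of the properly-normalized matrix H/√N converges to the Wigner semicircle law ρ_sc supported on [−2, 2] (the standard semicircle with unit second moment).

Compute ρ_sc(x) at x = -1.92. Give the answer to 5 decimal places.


ρ_sc(x) = (1/(2π)) √(4 − x²). With x = -1.92:
  4 − x² = 4 − (-1.92)² = 4 − 3.686400 = 0.313600.
  √(4 − x²) = 0.560000.
  1/(2π) = 0.159155.
  ρ_sc(-1.92) = 0.159155 · 0.560000 = 0.089127.

Rounded to 5 decimal places: ρ_sc(-1.92) ≈ 0.08913.


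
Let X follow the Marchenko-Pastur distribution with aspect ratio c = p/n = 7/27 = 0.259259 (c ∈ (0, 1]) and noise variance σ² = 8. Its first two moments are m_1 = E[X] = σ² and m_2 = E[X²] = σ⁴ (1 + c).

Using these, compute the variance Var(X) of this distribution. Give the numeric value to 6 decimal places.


m_1 = E[X] = σ² = 8, so m_1² = 64.
m_2 = E[X²] = σ⁴ (1 + c) = 64 · (1 + 0.259259) = 64 · 1.259259 = 80.592593.
(Note m_2 − m_1² simplifies to c · σ⁴ = 0.259259 · 64.)

Var(X) = m_2 − m_1² = 80.592593 − 64 = 16.592593.


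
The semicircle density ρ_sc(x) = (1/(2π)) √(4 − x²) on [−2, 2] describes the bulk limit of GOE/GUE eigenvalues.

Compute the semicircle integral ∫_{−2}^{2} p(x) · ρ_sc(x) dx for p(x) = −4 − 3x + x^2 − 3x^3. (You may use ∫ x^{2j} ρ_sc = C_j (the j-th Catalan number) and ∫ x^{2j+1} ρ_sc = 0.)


Write p(x) = Σ a_i x^i, split into monomials and integrate each against ρ_sc separately.
Using ∫ x^{2j} ρ_sc = C_j = (1/(j+1)) C(2j, j) (Catalan numbers) and ∫ x^{2j+1} ρ_sc = 0 (odd monomials vanish by symmetry):
  i = 0 (even): a_0 · C_{0} = -4 · 1 = -4
  i = 1 (odd): ∫ x^1 ρ_sc = 0 (vanishes)
  i = 2 (even): a_2 · C_{1} = 1 · 1 = 1
  i = 3 (odd): ∫ x^3 ρ_sc = 0 (vanishes)

Summing the contributions: ∫_{−2}^{2} p(x) ρ_sc(x) dx = (-4) + 1 = -3.


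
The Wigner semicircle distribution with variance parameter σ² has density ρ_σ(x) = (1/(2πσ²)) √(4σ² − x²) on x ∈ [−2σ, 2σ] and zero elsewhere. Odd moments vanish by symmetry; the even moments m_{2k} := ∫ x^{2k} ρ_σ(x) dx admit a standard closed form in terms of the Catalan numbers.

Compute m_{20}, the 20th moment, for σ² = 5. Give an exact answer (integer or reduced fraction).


By the scaled semicircle moment identity, m_{2k} = σ^{2k} · C_k with k = 10.
C_10 = (1/(k+1)) · C(2k, k) = (1/11) · C(20, 10) = (1/11) · 184756 = 16796.
σ^{2k} = (σ²)^k = (5)^10 = 9765625.

Therefore m_{20} = σ^{20} · C_10 = 9765625 · 16796 = 164023437500.


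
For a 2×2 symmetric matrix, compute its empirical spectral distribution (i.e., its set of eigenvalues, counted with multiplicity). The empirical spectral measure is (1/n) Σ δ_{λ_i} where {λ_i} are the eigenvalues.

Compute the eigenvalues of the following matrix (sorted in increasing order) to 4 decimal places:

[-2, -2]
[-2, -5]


Since M is real symmetric, both eigenvalues are real; they are the roots of det(λI − M) = λ² − (tr M) λ + det M.
tr M = -2 + (-5) = -7.
det M = (-2)·(-5) − (-2)² = 10 − 4 = 6.
Characteristic polynomial: λ² + 7λ + 6 = 0.
Discriminant Δ = (tr M)² − 4·det M = 49 − 24 = 25; √Δ = 5.000000.
λ = (tr M ± √Δ)/2 = (-7 ± 5.000000)/2, giving (tr M − √Δ)/2 = -6.0000 and (tr M + √Δ)/2 = -1.0000.

Eigenvalues sorted in increasing order: [-6.0000, -1.0000].


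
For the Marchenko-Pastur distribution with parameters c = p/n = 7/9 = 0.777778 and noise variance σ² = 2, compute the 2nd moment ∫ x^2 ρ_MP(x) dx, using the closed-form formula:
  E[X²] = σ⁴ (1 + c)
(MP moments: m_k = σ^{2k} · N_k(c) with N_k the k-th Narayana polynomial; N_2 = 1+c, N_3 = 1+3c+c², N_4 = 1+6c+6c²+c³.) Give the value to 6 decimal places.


E[X²] = σ⁴ (1 + c) (second MP moment). With σ² = 2 (so σ⁴ = 4) and c = 7/9 = 0.777778: E[X²] = 4 · (1 + 0.777778) = 4 · 1.777778.

So E[X^2] = 7.111111.


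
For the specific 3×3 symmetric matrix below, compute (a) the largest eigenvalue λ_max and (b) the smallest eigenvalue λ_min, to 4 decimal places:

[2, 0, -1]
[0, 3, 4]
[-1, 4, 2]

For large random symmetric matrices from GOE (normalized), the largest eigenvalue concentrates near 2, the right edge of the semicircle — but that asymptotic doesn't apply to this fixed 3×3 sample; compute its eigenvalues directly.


Since M is real symmetric, all three eigenvalues are real; they are the roots of det(λI − M) = λ³ − (tr M) λ² + s λ − det M, where s is the sum of the principal 2×2 minors.
tr M = 2 + 3 + 2 = 7.
s = (2·3 − 0²) + (2·2 − (-1)²) + (3·2 − 4²) = 6 + 3 + (-10) = -1.
det M (expand along row 1) = 2·(-10) − 0·4 + (-1)·3 = -23.
Characteristic polynomial: λ³ − 7λ² − λ + 23 = 0.
Substitute λ = y + (tr M)/3 = y + 2.333333 to remove the quadratic term: y³ + p·y + q = 0 with p = s − (tr M)²/3 = -17.333333 and q = −2(tr M)³/27 + (tr M)·s/3 − det M = -4.740741.
Three real roots ⇒ use the trigonometric (Viète) form: r = 2√(−p/3) = 4.807402, φ = arccos(3q/(p·r)) = arccos(0.170677) = 1.399280 rad.
y_k = r·cos(φ/3 − 2πk/3) for k = 0, 1, 2 gives y = 4.293880, -0.274700, -4.019179.
λ_k = y_k + 2.333333 gives λ = 6.6272, 2.0586, -1.6858 (check: the sum is 7.0000 = tr M).

Hence λ_max = 6.6272 and λ_min = -1.6858.


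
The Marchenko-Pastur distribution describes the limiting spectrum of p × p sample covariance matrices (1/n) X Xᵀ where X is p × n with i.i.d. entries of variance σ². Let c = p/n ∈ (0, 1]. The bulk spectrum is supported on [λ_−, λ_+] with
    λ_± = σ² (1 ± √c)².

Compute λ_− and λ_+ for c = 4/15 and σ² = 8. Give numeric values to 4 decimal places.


c = 4/15 = 0.266667; √c = 0.516398.
λ_− = σ² (1 − √c)² = 8 · (1 − 0.516398)² = 8 · (0.483602)² = 1.870969.
λ_+ = σ² (1 + √c)² = 8 · (1 + 0.516398)² = 8 · (1.516398)² = 18.395698.

Rounded to 4 decimal places: λ_− ≈ 1.8710, λ_+ ≈ 18.3957.


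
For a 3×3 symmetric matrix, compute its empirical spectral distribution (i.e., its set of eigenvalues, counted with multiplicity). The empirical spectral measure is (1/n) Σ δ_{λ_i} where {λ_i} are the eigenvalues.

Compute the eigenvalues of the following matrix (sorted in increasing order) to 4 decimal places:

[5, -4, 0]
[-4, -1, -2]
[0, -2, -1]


Since M is real symmetric, all three eigenvalues are real; they are the roots of det(λI − M) = λ³ − (tr M) λ² + s λ − det M, where s is the sum of the principal 2×2 minors.
tr M = 5 + (-1) + (-1) = 3.
s = (5·(-1) − (-4)²) + (5·(-1) − 0²) + ((-1)·(-1) − (-2)²) = -21 + (-5) + (-3) = -29.
det M (expand along row 1) = 5·(-3) − (-4)·4 + 0·8 = 1.
Characteristic polynomial: λ³ − 3λ² − 29λ − 1 = 0.
Substitute λ = y + (tr M)/3 = y + 1.000000 to remove the quadratic term: y³ + p·y + q = 0 with p = s − (tr M)²/3 = -32.000000 and q = −2(tr M)³/27 + (tr M)·s/3 − det M = -32.000000.
Three real roots ⇒ use the trigonometric (Viète) form: r = 2√(−p/3) = 6.531973, φ = arccos(3q/(p·r)) = arccos(0.459279) = 1.093613 rad.
y_k = r·cos(φ/3 − 2πk/3) for k = 0, 1, 2 gives y = 6.102748, -1.034608, -5.068140.
λ_k = y_k + 1.000000 gives λ = 7.1027, -0.0346, -4.0681 (check: the sum is 3.0000 = tr M).

Eigenvalues sorted in increasing order: [-4.0681, -0.0346, 7.1027].


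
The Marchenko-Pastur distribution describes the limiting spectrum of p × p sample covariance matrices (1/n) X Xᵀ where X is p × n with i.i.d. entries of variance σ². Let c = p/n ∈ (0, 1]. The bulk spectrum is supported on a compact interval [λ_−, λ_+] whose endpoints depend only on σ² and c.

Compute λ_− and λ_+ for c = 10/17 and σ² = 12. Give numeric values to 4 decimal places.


c = 10/17 = 0.588235; √c = 0.766965.
λ_− = σ² (1 − √c)² = 12 · (1 − 0.766965)² = 12 · (0.233035)² = 0.651664.
λ_+ = σ² (1 + √c)² = 12 · (1 + 0.766965)² = 12 · (1.766965)² = 37.465983.

Rounded to 4 decimal places: λ_− ≈ 0.6517, λ_+ ≈ 37.4660.


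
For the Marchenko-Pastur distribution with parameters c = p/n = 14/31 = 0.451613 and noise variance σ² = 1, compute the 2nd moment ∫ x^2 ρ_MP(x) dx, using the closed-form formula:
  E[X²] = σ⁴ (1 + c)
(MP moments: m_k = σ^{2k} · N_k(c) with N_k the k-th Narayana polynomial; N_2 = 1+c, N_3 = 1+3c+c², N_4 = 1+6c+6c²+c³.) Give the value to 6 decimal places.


E[X²] = σ⁴ (1 + c) (second MP moment). With σ² = 1 (so σ⁴ = 1) and c = 14/31 = 0.451613: E[X²] = 1 · (1 + 0.451613) = 1 · 1.451613.

So E[X^2] = 1.451613.


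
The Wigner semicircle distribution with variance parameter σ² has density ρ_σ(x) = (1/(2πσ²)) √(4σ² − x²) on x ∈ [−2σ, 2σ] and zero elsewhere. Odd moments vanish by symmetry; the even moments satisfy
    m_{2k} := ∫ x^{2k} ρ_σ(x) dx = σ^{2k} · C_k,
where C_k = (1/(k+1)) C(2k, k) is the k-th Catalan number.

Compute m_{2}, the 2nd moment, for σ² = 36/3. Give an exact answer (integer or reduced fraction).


By the scaled semicircle moment identity, m_{2k} = σ^{2k} · C_k with k = 1.
C_1 = (1/(k+1)) · C(2k, k) = (1/2) · C(2, 1) = (1/2) · 2 = 1.
σ^{2k} = (σ²)^k = (36/3)^1 = 12.

Therefore m_{2} = σ^{2} · C_1 = 12 · 1 = 12.


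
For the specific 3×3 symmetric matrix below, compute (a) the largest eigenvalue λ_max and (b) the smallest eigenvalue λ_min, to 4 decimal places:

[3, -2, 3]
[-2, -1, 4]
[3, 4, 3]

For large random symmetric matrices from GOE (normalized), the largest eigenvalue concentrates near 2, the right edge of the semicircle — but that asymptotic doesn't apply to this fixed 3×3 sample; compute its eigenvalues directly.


Since M is real symmetric, all three eigenvalues are real; they are the roots of det(λI − M) = λ³ − (tr M) λ² + s λ − det M, where s is the sum of the principal 2×2 minors.
tr M = 3 + (-1) + 3 = 5.
s = (3·(-1) − (-2)²) + (3·3 − 3²) + ((-1)·3 − 4²) = -7 + 0 + (-19) = -26.
det M (expand along row 1) = 3·(-19) − (-2)·(-18) + 3·(-5) = -108.
Characteristic polynomial: λ³ − 5λ² − 26λ + 108 = 0.
Substitute λ = y + (tr M)/3 = y + 1.666667 to remove the quadratic term: y³ + p·y + q = 0 with p = s − (tr M)²/3 = -34.333333 and q = −2(tr M)³/27 + (tr M)·s/3 − det M = 55.407407.
Three real roots ⇒ use the trigonometric (Viète) form: r = 2√(−p/3) = 6.765928, φ = arccos(3q/(p·r)) = arccos(-0.715560) = 2.368221 rad.
y_k = r·cos(φ/3 − 2πk/3) for k = 0, 1, 2 gives y = 4.765016, 1.777336, -6.542352.
λ_k = y_k + 1.666667 gives λ = 6.4317, 3.4440, -4.8757 (check: the sum is 5.0000 = tr M).

Hence λ_max = 6.4317 and λ_min = -4.8757.


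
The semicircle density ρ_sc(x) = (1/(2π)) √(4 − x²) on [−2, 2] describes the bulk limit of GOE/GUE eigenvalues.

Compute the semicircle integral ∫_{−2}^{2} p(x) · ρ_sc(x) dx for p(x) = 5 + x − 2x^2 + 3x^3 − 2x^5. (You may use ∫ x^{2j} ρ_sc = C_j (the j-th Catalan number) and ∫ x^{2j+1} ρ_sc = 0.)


Write p(x) = Σ a_i x^i, split into monomials and integrate each against ρ_sc separately.
Using ∫ x^{2j} ρ_sc = C_j = (1/(j+1)) C(2j, j) (Catalan numbers) and ∫ x^{2j+1} ρ_sc = 0 (odd monomials vanish by symmetry):
  i = 0 (even): a_0 · C_{0} = 5 · 1 = 5
  i = 1 (odd): ∫ x^1 ρ_sc = 0 (vanishes)
  i = 2 (even): a_2 · C_{1} = -2 · 1 = -2
  i = 3 (odd): ∫ x^3 ρ_sc = 0 (vanishes)
  i = 5 (odd): ∫ x^5 ρ_sc = 0 (vanishes)

Summing the contributions: ∫_{−2}^{2} p(x) ρ_sc(x) dx = 5 + (-2) = 3.


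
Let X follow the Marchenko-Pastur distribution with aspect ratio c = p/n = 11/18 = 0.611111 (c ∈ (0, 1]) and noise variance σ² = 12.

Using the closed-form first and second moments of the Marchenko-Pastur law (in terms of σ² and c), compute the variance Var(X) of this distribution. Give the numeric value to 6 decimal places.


Recall the MP moments m_1 = E[X] = σ² and m_2 = E[X²] = σ⁴ (1 + c).
m_1 = E[X] = σ² = 12, so m_1² = 144.
m_2 = E[X²] = σ⁴ (1 + c) = 144 · (1 + 0.611111) = 144 · 1.611111 = 232.000000.
(Note m_2 − m_1² simplifies to c · σ⁴ = 0.611111 · 144.)

Var(X) = m_2 − m_1² = 232.000000 − 144 = 88.000000.


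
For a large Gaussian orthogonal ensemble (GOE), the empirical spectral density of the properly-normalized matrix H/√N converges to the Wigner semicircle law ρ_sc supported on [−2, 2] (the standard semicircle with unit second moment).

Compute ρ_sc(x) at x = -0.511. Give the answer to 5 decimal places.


ρ_sc(x) = (1/(2π)) √(4 − x²). With x = -0.511:
  4 − x² = 4 − (-0.511)² = 4 − 0.261121 = 3.738879.
  √(4 − x²) = 1.933618.
  1/(2π) = 0.159155.
  ρ_sc(-0.511) = 0.159155 · 1.933618 = 0.307745.

Rounded to 5 decimal places: ρ_sc(-0.511) ≈ 0.30774.


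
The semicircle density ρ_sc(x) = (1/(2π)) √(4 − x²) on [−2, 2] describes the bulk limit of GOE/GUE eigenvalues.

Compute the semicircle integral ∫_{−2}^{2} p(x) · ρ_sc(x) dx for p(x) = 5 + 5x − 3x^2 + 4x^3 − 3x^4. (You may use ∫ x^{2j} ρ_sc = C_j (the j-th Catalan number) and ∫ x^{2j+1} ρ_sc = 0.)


Write p(x) = Σ a_i x^i, split into monomials and integrate each against ρ_sc separately.
Using ∫ x^{2j} ρ_sc = C_j = (1/(j+1)) C(2j, j) (Catalan numbers) and ∫ x^{2j+1} ρ_sc = 0 (odd monomials vanish by symmetry):
  i = 0 (even): a_0 · C_{0} = 5 · 1 = 5
  i = 1 (odd): ∫ x^1 ρ_sc = 0 (vanishes)
  i = 2 (even): a_2 · C_{1} = -3 · 1 = -3
  i = 3 (odd): ∫ x^3 ρ_sc = 0 (vanishes)
  i = 4 (even): a_4 · C_{2} = -3 · 2 = -6

Summing the contributions: ∫_{−2}^{2} p(x) ρ_sc(x) dx = 5 + (-3) + (-6) = -4.


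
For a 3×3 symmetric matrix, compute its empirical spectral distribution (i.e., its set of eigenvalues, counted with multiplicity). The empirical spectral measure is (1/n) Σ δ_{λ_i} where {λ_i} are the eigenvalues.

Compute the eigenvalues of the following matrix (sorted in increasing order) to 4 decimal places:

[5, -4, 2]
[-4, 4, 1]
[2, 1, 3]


Since M is real symmetric, all three eigenvalues are real; they are the roots of det(λI − M) = λ³ − (tr M) λ² + s λ − det M, where s is the sum of the principal 2×2 minors.
tr M = 5 + 4 + 3 = 12.
s = (5·4 − (-4)²) + (5·3 − 2²) + (4·3 − 1²) = 4 + 11 + 11 = 26.
det M (expand along row 1) = 5·11 − (-4)·(-14) + 2·(-12) = -25.
Characteristic polynomial: λ³ − 12λ² + 26λ + 25 = 0.
Substitute λ = y + (tr M)/3 = y + 4.000000 to remove the quadratic term: y³ + p·y + q = 0 with p = s − (tr M)²/3 = -22.000000 and q = −2(tr M)³/27 + (tr M)·s/3 − det M = 1.000000.
Three real roots ⇒ use the trigonometric (Viète) form: r = 2√(−p/3) = 5.416026, φ = arccos(3q/(p·r)) = arccos(-0.025178) = 1.595977 rad.
y_k = r·cos(φ/3 − 2πk/3) for k = 0, 1, 2 gives y = 4.667521, 0.045459, -4.712980.
λ_k = y_k + 4.000000 gives λ = 8.6675, 4.0455, -0.7130 (check: the sum is 12.0000 = tr M).

Eigenvalues sorted in increasing order: [-0.7130, 4.0455, 8.6675].


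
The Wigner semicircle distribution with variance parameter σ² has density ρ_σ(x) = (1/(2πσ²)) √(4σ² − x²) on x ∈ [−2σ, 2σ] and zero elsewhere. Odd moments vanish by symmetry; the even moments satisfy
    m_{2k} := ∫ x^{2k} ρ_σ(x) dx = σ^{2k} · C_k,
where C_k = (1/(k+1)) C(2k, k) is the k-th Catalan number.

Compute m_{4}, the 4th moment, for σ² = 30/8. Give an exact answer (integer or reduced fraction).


By the scaled semicircle moment identity, m_{2k} = σ^{2k} · C_k with k = 2.
C_2 = (1/(k+1)) · C(2k, k) = (1/3) · C(4, 2) = (1/3) · 6 = 2.
σ^{2k} = (σ²)^k = (30/8)^2 = 225/16.

Therefore m_{4} = σ^{4} · C_2 = (225/16) · 2 = 225/8.


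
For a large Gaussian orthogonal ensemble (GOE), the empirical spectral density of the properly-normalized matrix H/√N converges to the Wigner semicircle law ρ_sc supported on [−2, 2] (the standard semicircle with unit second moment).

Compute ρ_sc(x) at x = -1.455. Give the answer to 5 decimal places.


ρ_sc(x) = (1/(2π)) √(4 − x²). With x = -1.455:
  4 − x² = 4 − (-1.455)² = 4 − 2.117025 = 1.882975.
  √(4 − x²) = 1.372215.
  1/(2π) = 0.159155.
  ρ_sc(-1.455) = 0.159155 · 1.372215 = 0.218395.

Rounded to 5 decimal places: ρ_sc(-1.455) ≈ 0.21839.


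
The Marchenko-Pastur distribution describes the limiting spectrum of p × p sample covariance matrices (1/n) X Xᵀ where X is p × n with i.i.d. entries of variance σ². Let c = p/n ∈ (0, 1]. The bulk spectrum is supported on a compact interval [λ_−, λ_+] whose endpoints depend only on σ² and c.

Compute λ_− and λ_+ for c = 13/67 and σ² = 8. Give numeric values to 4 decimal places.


c = 13/67 = 0.194030; √c = 0.440488.
λ_− = σ² (1 − √c)² = 8 · (1 − 0.440488)² = 8 · (0.559512)² = 2.504428.
λ_+ = σ² (1 + √c)² = 8 · (1 + 0.440488)² = 8 · (1.440488)² = 16.600050.

Rounded to 4 decimal places: λ_− ≈ 2.5044, λ_+ ≈ 16.6000.


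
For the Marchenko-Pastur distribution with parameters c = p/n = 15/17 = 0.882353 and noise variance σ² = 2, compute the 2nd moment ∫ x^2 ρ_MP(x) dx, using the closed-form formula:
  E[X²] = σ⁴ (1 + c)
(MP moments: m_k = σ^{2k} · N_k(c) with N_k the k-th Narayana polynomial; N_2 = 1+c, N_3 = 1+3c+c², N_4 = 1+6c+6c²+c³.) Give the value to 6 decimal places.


E[X²] = σ⁴ (1 + c) (second MP moment). With σ² = 2 (so σ⁴ = 4) and c = 15/17 = 0.882353: E[X²] = 4 · (1 + 0.882353) = 4 · 1.882353.

So E[X^2] = 7.529412.


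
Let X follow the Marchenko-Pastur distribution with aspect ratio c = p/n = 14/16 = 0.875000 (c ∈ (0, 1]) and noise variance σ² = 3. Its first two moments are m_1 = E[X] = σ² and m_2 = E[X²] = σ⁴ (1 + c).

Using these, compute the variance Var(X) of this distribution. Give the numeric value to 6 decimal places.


m_1 = E[X] = σ² = 3, so m_1² = 9.
m_2 = E[X²] = σ⁴ (1 + c) = 9 · (1 + 0.875000) = 9 · 1.875000 = 16.875000.
(Note m_2 − m_1² simplifies to c · σ⁴ = 0.875000 · 9.)

Var(X) = m_2 − m_1² = 16.875000 − 9 = 7.875000.


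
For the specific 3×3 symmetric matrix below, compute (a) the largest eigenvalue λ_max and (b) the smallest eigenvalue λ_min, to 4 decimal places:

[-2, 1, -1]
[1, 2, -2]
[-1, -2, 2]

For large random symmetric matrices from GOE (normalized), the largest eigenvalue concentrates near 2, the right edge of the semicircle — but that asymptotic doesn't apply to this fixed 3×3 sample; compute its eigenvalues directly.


Since M is real symmetric, all three eigenvalues are real; they are the roots of det(λI − M) = λ³ − (tr M) λ² + s λ − det M, where s is the sum of the principal 2×2 minors.
tr M = -2 + 2 + 2 = 2.
s = ((-2)·2 − 1²) + ((-2)·2 − (-1)²) + (2·2 − (-2)²) = -5 + (-5) + 0 = -10.
det M (expand along row 1) = (-2)·0 − 1·0 + (-1)·0 = 0.
Characteristic polynomial: λ³ − 2λ² − 10λ = 0.
Substitute λ = y + (tr M)/3 = y + 0.666667 to remove the quadratic term: y³ + p·y + q = 0 with p = s − (tr M)²/3 = -11.333333 and q = −2(tr M)³/27 + (tr M)·s/3 − det M = -7.259259.
Three real roots ⇒ use the trigonometric (Viète) form: r = 2√(−p/3) = 3.887301, φ = arccos(3q/(p·r)) = arccos(0.494319) = 1.053745 rad.
y_k = r·cos(φ/3 − 2πk/3) for k = 0, 1, 2 gives y = 3.649958, -0.666667, -2.983291.
λ_k = y_k + 0.666667 gives λ = 4.3166, 0.0000, -2.3166 (check: the sum is 2.0000 = tr M).

Hence λ_max = 4.3166 and λ_min = -2.3166.


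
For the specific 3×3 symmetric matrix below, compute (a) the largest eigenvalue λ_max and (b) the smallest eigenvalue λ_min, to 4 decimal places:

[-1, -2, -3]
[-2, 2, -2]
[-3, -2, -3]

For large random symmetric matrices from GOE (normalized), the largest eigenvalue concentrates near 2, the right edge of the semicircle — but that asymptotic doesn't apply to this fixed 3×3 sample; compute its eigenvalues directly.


Since M is real symmetric, all three eigenvalues are real; they are the roots of det(λI − M) = λ³ − (tr M) λ² + s λ − det M, where s is the sum of the principal 2×2 minors.
tr M = -1 + 2 + (-3) = -2.
s = ((-1)·2 − (-2)²) + ((-1)·(-3) − (-3)²) + (2·(-3) − (-2)²) = -6 + (-6) + (-10) = -22.
det M (expand along row 1) = (-1)·(-10) − (-2)·0 + (-3)·10 = -20.
Characteristic polynomial: λ³ + 2λ² − 22λ + 20 = 0.
Substitute λ = y + (tr M)/3 = y − 0.666667 to remove the quadratic term: y³ + p·y + q = 0 with p = s − (tr M)²/3 = -23.333333 and q = −2(tr M)³/27 + (tr M)·s/3 − det M = 35.259259.
Three real roots ⇒ use the trigonometric (Viète) form: r = 2√(−p/3) = 5.577734, φ = arccos(3q/(p·r)) = arccos(-0.812755) = 2.519663 rad.
y_k = r·cos(φ/3 − 2πk/3) for k = 0, 1, 2 gives y = 3.723397, 1.734907, -5.458304.
λ_k = y_k − 0.666667 gives λ = 3.0567, 1.0682, -6.1250 (check: the sum is -2.0000 = tr M).

Hence λ_max = 3.0567 and λ_min = -6.1250.


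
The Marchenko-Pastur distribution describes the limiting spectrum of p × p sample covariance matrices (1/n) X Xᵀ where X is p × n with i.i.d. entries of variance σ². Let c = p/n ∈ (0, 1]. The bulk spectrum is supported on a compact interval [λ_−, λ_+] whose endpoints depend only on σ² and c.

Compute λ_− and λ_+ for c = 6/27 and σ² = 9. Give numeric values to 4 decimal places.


c = 6/27 = 0.222222; √c = 0.471405.
λ_− = σ² (1 − √c)² = 9 · (1 − 0.471405)² = 9 · (0.528595)² = 2.514719.
λ_+ = σ² (1 + √c)² = 9 · (1 + 0.471405)² = 9 · (1.471405)² = 19.485281.

Rounded to 4 decimal places: λ_− ≈ 2.5147, λ_+ ≈ 19.4853.


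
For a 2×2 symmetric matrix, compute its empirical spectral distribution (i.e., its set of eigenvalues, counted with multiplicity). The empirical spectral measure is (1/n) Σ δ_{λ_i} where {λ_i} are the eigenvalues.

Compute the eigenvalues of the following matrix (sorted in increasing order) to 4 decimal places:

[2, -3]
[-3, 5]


Since M is real symmetric, both eigenvalues are real; they are the roots of det(λI − M) = λ² − (tr M) λ + det M.
tr M = 2 + 5 = 7.
det M = 2·5 − (-3)² = 10 − 9 = 1.
Characteristic polynomial: λ² − 7λ + 1 = 0.
Discriminant Δ = (tr M)² − 4·det M = 49 − 4 = 45; √Δ = 6.708204.
λ = (tr M ± √Δ)/2 = (7 ± 6.708204)/2, giving (tr M − √Δ)/2 = 0.1459 and (tr M + √Δ)/2 = 6.8541.

Eigenvalues sorted in increasing order: [0.1459, 6.8541].


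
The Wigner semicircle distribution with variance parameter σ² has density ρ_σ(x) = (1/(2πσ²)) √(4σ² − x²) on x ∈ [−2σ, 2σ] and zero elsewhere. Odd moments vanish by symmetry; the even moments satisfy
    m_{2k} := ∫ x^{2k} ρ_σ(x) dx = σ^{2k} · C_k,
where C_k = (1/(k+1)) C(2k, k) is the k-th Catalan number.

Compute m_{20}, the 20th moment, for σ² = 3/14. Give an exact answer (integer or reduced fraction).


By the scaled semicircle moment identity, m_{2k} = σ^{2k} · C_k with k = 10.
C_10 = (1/(k+1)) · C(2k, k) = (1/11) · C(20, 10) = (1/11) · 184756 = 16796.
σ^{2k} = (σ²)^k = (3/14)^10 = 59049/289254654976.

Therefore m_{20} = σ^{20} · C_10 = (59049/289254654976) · 16796 = 247946751/72313663744.


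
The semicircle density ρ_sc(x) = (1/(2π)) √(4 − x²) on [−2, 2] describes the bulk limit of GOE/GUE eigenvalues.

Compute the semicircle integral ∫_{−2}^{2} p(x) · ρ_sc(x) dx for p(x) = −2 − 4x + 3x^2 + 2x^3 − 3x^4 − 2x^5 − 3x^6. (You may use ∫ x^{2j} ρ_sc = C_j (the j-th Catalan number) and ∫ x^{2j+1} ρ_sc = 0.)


Write p(x) = Σ a_i x^i, split into monomials and integrate each against ρ_sc separately.
Using ∫ x^{2j} ρ_sc = C_j = (1/(j+1)) C(2j, j) (Catalan numbers) and ∫ x^{2j+1} ρ_sc = 0 (odd monomials vanish by symmetry):
  i = 0 (even): a_0 · C_{0} = -2 · 1 = -2
  i = 1 (odd): ∫ x^1 ρ_sc = 0 (vanishes)
  i = 2 (even): a_2 · C_{1} = 3 · 1 = 3
  i = 3 (odd): ∫ x^3 ρ_sc = 0 (vanishes)
  i = 4 (even): a_4 · C_{2} = -3 · 2 = -6
  i = 5 (odd): ∫ x^5 ρ_sc = 0 (vanishes)
  i = 6 (even): a_6 · C_{3} = -3 · 5 = -15

Summing the contributions: ∫_{−2}^{2} p(x) ρ_sc(x) dx = (-2) + 3 + (-6) + (-15) = -20.


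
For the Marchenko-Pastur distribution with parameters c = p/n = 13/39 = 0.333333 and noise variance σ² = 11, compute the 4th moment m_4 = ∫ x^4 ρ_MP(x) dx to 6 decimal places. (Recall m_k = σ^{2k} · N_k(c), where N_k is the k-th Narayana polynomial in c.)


E[X⁴] = σ⁸ (1 + 6c + 6c² + c³) (fourth MP moment). With σ² = 11 (so σ⁸ = 14641) and c = 13/39 = 0.333333: E[X⁴] = 14641 · (1 + 6·0.333333 + 6·(0.333333)² + (0.333333)³) = 14641 · 3.703704.

So E[X^4] = 54225.925926.


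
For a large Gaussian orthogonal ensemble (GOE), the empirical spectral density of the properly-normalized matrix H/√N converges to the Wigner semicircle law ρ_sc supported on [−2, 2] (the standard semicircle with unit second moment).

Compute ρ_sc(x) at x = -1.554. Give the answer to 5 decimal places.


ρ_sc(x) = (1/(2π)) √(4 − x²). With x = -1.554:
  4 − x² = 4 − (-1.554)² = 4 − 2.414916 = 1.585084.
  √(4 − x²) = 1.259001.
  1/(2π) = 0.159155.
  ρ_sc(-1.554) = 0.159155 · 1.259001 = 0.200376.

Rounded to 5 decimal places: ρ_sc(-1.554) ≈ 0.20038.


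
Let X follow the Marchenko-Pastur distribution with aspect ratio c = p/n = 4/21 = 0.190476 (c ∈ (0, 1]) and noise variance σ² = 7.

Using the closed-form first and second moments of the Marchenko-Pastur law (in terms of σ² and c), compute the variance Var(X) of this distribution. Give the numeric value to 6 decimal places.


Recall the MP moments m_1 = E[X] = σ² and m_2 = E[X²] = σ⁴ (1 + c).
m_1 = E[X] = σ² = 7, so m_1² = 49.
m_2 = E[X²] = σ⁴ (1 + c) = 49 · (1 + 0.190476) = 49 · 1.190476 = 58.333333.
(Note m_2 − m_1² simplifies to c · σ⁴ = 0.190476 · 49.)

Var(X) = m_2 − m_1² = 58.333333 − 49 = 9.333333.


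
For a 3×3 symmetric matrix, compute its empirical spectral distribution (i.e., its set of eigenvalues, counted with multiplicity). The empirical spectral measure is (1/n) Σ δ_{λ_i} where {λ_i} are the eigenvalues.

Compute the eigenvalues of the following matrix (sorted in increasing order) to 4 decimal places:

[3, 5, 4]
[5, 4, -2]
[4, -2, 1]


Since M is real symmetric, all three eigenvalues are real; they are the roots of det(λI − M) = λ³ − (tr M) λ² + s λ − det M, where s is the sum of the principal 2×2 minors.
tr M = 3 + 4 + 1 = 8.
s = (3·4 − 5²) + (3·1 − 4²) + (4·1 − (-2)²) = -13 + (-13) + 0 = -26.
det M (expand along row 1) = 3·0 − 5·13 + 4·(-26) = -169.
Characteristic polynomial: λ³ − 8λ² − 26λ + 169 = 0.
Substitute λ = y + (tr M)/3 = y + 2.666667 to remove the quadratic term: y³ + p·y + q = 0 with p = s − (tr M)²/3 = -47.333333 and q = −2(tr M)³/27 + (tr M)·s/3 − det M = 61.740741.
Three real roots ⇒ use the trigonometric (Viète) form: r = 2√(−p/3) = 7.944250, φ = arccos(3q/(p·r)) = arccos(-0.492576) = 2.085843 rad.
y_k = r·cos(φ/3 − 2πk/3) for k = 0, 1, 2 gives y = 6.100180, 1.357197, -7.457378.
λ_k = y_k + 2.666667 gives λ = 8.7668, 4.0239, -4.7907 (check: the sum is 8.0000 = tr M).

Eigenvalues sorted in increasing order: [-4.7907, 4.0239, 8.7668].


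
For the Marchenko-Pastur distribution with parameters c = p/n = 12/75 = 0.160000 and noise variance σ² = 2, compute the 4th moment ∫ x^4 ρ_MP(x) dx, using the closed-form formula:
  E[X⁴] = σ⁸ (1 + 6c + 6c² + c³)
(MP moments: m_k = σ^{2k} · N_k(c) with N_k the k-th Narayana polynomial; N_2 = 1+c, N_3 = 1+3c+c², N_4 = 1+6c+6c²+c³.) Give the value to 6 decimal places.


E[X⁴] = σ⁸ (1 + 6c + 6c² + c³) (fourth MP moment). With σ² = 2 (so σ⁸ = 16) and c = 12/75 = 0.160000: E[X⁴] = 16 · (1 + 6·0.160000 + 6·(0.160000)² + (0.160000)³) = 16 · 2.117696.

So E[X^4] = 33.883136.


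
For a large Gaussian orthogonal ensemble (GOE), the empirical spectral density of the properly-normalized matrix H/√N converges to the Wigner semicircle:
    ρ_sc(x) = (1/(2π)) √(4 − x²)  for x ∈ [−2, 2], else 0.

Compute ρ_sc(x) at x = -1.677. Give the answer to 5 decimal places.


ρ_sc(x) = (1/(2π)) √(4 − x²). With x = -1.677:
  4 − x² = 4 − (-1.677)² = 4 − 2.812329 = 1.187671.
  √(4 − x²) = 1.089803.
  1/(2π) = 0.159155.
  ρ_sc(-1.677) = 0.159155 · 1.089803 = 0.173448.

Rounded to 5 decimal places: ρ_sc(-1.677) ≈ 0.17345.


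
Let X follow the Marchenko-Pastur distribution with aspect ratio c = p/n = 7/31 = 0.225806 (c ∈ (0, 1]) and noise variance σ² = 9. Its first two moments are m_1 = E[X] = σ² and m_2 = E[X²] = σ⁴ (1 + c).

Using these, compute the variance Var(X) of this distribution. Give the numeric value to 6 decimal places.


m_1 = E[X] = σ² = 9, so m_1² = 81.
m_2 = E[X²] = σ⁴ (1 + c) = 81 · (1 + 0.225806) = 81 · 1.225806 = 99.290323.
(Note m_2 − m_1² simplifies to c · σ⁴ = 0.225806 · 81.)

Var(X) = m_2 − m_1² = 99.290323 − 81 = 18.290323.


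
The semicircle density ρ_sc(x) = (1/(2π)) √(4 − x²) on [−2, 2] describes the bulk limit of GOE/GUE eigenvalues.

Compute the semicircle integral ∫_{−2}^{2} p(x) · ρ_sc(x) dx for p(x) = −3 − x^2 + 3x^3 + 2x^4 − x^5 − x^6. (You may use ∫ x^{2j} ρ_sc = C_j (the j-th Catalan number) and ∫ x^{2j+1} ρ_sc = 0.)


Write p(x) = Σ a_i x^i, split into monomials and integrate each against ρ_sc separately.
Using ∫ x^{2j} ρ_sc = C_j = (1/(j+1)) C(2j, j) (Catalan numbers) and ∫ x^{2j+1} ρ_sc = 0 (odd monomials vanish by symmetry):
  i = 0 (even): a_0 · C_{0} = -3 · 1 = -3
  i = 2 (even): a_2 · C_{1} = -1 · 1 = -1
  i = 3 (odd): ∫ x^3 ρ_sc = 0 (vanishes)
  i = 4 (even): a_4 · C_{2} = 2 · 2 = 4
  i = 5 (odd): ∫ x^5 ρ_sc = 0 (vanishes)
  i = 6 (even): a_6 · C_{3} = -1 · 5 = -5

Summing the contributions: ∫_{−2}^{2} p(x) ρ_sc(x) dx = (-3) + (-1) + 4 + (-5) = -5.


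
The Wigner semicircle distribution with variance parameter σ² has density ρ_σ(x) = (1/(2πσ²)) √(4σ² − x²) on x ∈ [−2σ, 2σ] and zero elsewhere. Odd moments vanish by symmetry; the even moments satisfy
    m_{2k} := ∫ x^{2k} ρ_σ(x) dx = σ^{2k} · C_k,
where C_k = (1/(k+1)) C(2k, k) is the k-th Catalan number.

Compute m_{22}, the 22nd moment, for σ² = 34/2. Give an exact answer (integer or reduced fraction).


By the scaled semicircle moment identity, m_{2k} = σ^{2k} · C_k with k = 11.
C_11 = (1/(k+1)) · C(2k, k) = (1/12) · C(22, 11) = (1/12) · 705432 = 58786.
σ^{2k} = (σ²)^k = (34/2)^11 = 34271896307633.

Therefore m_{22} = σ^{22} · C_11 = 34271896307633 · 58786 = 2014707696340513538.
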